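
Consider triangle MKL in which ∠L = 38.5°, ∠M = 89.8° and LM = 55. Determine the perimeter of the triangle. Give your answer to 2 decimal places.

The third angle is ∠K = 180° − ∠L − ∠M = 51.70°.
Law of sines: KL = LM·sin M/sin K ≈ 70.083.
Law of sines: MK = LM·sin L/sin K ≈ 43.628.
Semiperimeter s = (70.083+55+43.628)/2 = 84.356.
Perimeter = 70.083 + 55 + 43.628 = 168.71.

perimeter ≈ 168.71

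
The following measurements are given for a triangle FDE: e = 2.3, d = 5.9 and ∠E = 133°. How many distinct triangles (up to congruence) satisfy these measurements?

d·sin E = 5.9·sin(133°) ≈ 4.315.
Since ∠E is not acute, a triangle exists only if e > d; here e ≤ d, so there is no triangle.

0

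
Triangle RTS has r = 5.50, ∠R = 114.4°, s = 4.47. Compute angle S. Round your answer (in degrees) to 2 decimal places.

47.74

Law of sines: sin S = s·sin R/r ≈ 0.74014.
Since r ≥ s, only the acute value applies: ∠S ≈ 47.74°.
Then ∠T = 180° − ∠R − ∠S ≈ 17.86°.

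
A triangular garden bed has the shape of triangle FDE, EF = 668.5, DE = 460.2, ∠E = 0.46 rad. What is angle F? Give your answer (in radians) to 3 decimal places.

∠F ≈ 0.673 rad

By the law of cosines, FD² = DE² + EF² − 2·DE·EF·cos E = 1.0735e+05, so FD ≈ 327.64.
Law of cosines again: cos F = (EF² + FD² − DE²)/(2·EF·FD) ≈ 0.78177, so ∠F ≈ 0.673 rad.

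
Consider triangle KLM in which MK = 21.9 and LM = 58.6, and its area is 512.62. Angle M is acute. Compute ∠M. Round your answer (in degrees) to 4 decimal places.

From area = ½·LM·MK·sin M, we get sin M = 2·area/(LM·MK) ≈ 0.79888.
Taking the acute solution, ∠M ≈ 53.02°.

∠M ≈ 53.0237°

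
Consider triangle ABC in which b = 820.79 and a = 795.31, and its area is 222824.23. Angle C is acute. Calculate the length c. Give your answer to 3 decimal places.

593.488

From area = ½·a·b·sin C, we get sin C = 2·area/(a·b) ≈ 0.68269.
Taking the acute solution, ∠C ≈ 43.05°.
Law of cosines then gives c ≈ 593.49.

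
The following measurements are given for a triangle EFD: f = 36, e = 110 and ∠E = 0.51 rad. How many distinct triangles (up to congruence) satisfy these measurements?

1

f·sin E = 36·sin(0.51 rad) ≈ 17.57.
Since e ≥ f, exactly one triangle exists.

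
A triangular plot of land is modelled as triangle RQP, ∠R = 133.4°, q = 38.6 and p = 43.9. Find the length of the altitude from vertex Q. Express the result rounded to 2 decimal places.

By the law of cosines, r² = q² + p² − 2·q·p·cos R = 5745.8, so r ≈ 75.801.
Area = ½·q·p·sin R ≈ 615.6.
The altitude from Q has length 2·area/q ≈ 31.897.

h_Q ≈ 31.90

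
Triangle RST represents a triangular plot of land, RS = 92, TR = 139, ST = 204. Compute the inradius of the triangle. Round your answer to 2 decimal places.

r ≈ 24.73

Semiperimeter s = (204 + 139 + 92)/2 = 217.5.
Heron's formula: area = √(217.5·13.5·78.5·125.5) ≈ 5378.4.
Inradius = area/s = 5378.4/217.5 ≈ 24.728.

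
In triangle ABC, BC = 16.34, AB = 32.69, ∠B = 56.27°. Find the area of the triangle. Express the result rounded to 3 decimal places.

222.118

Area = ½·AB·BC·sin B ≈ 222.12.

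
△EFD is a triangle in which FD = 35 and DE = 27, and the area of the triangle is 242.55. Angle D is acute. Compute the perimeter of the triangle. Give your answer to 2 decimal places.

From area = ½·FD·DE·sin D, we get sin D = 2·area/(FD·DE) ≈ 0.51333.
Taking the acute solution, ∠D ≈ 30.89°.
Law of cosines then gives EF ≈ 18.221.
Perimeter = 35 + 27 + 18.221 = 80.221.

80.22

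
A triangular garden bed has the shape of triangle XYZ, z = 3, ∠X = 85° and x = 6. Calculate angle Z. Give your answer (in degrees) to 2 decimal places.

Law of sines: sin Z = z·sin X/x ≈ 0.49810.
Since x ≥ z, only the acute value applies: ∠Z ≈ 29.87°.
Then ∠Y = 180° − ∠X − ∠Z ≈ 65.13°.

∠Z ≈ 29.87°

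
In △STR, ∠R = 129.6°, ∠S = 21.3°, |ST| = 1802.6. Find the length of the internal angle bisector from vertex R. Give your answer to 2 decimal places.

t_R ≈ 414.26

The third angle is ∠T = 180° − ∠R − ∠S = 29.10°.
Law of sines: |TR| = |ST|·sin S/sin R ≈ 849.82.
Law of sines: |RS| = |ST|·sin T/sin R ≈ 1137.8.
The bisector from R has length 2·|TR|·|RS|·cos(∠R/2)/(|TR|+|RS|) ≈ 414.26.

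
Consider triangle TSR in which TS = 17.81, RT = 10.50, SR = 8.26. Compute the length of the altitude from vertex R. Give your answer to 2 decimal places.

2.92

Semiperimeter s = (8.26 + 10.5 + 17.81)/2 = 18.285.
Heron's formula: area = √(18.285·10.025·7.785·0.475) ≈ 26.035.
The altitude from R has length 2·area/TS ≈ 2.9237.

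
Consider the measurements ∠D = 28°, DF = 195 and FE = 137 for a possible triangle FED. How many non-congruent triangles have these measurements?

DF·sin D = 195·sin(28°) ≈ 91.55.
Since DF sin D < FE < DF (91.55 < 137 < 195), two triangles exist.

2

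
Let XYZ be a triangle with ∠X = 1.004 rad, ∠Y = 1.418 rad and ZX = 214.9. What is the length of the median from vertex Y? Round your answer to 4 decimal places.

m_Y ≈ 124.6853

The third angle is ∠Z = π − ∠X − ∠Y = 0.720 rad.
Law of sines: YZ = ZX·sin X/sin Y ≈ 183.43.
Law of sines: XY = ZX·sin Z/sin Y ≈ 143.31.
Median from Y: ½√(2·XY² + 2·YZ² − ZX²) ≈ 124.69.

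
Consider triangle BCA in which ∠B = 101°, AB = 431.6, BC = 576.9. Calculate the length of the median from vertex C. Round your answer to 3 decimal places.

653.370

By the law of cosines, CA² = AB² + BC² − 2·AB·BC·cos B = 6.1411e+05, so CA ≈ 783.65.
Median from C: ½√(2·BC² + 2·CA² − AB²) ≈ 653.37.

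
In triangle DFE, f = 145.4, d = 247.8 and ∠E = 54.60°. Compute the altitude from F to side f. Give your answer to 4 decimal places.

201.9887

By the law of cosines, e² = d² + f² − 2·d·f·cos E = 40803, so e ≈ 202.
Area = ½·d·f·sin E ≈ 14685.
The altitude from F has length 2·area/f ≈ 201.99.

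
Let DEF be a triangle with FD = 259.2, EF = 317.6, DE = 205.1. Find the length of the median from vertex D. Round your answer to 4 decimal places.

m_D ≈ 171.4873

Median from D: ½√(2·FD² + 2·DE² − EF²) ≈ 171.49.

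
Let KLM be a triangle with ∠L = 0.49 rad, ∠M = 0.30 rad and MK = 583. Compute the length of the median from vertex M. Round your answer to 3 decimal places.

m_M ≈ 723.611

The third angle is ∠K = π − ∠L − ∠M = 2.352 rad.
Law of sines: LM = MK·sin K/sin L ≈ 879.97.
Law of sines: KL = MK·sin M/sin L ≈ 366.08.
Median from M: ½√(2·LM² + 2·MK² − KL²) ≈ 723.61.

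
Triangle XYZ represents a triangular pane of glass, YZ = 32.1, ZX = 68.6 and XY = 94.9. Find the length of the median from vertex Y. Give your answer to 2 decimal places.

Median from Y: ½√(2·XY² + 2·YZ² − ZX²) ≈ 61.982.

61.98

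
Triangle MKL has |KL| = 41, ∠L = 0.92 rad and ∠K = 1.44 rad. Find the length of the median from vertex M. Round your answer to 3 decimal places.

m_M ≈ 48.136

The third angle is ∠M = π − ∠K − ∠L = 0.782 rad.
Law of sines: |LM| = |KL|·sin K/sin M ≈ 57.708.
Law of sines: |MK| = |KL|·sin L/sin M ≈ 46.308.
Median from M: ½√(2·|LM|² + 2·|MK|² − |KL|²) ≈ 48.136.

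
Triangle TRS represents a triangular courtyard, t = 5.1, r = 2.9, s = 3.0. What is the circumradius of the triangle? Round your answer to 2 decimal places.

2.93

By the law of cosines, cos T = (r² + s² − t²) / (2·r·s) ≈ -0.49425, so ∠T ≈ 2.0878 rad.
Circumradius = t/(2 sin T) ≈ 2.9333.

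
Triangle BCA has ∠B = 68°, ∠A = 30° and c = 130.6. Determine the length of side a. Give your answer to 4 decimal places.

The third angle is ∠C = 180° − ∠A − ∠B = 82.00°.
Law of sines: a = c·sin A/sin C ≈ 65.942.

65.9417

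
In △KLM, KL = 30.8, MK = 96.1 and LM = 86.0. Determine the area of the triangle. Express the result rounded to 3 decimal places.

area ≈ 1305.552

Semiperimeter s = (86 + 96.1 + 30.8)/2 = 106.45.
Heron's formula: area = √(106.45·20.45·10.35·75.65) ≈ 1305.6.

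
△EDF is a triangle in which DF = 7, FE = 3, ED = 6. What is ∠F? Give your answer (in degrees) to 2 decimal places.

∠F ≈ 58.41°

By the law of cosines, cos F = (DF² + FE² − ED²) / (2·DF·FE) ≈ 0.52381, so ∠F ≈ 58.41°.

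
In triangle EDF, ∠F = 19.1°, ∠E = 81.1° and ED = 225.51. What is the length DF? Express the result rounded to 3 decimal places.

680.876

The third angle is ∠D = 180° − ∠F − ∠E = 79.80°.
Law of sines: DF = ED·sin E/sin F ≈ 680.88.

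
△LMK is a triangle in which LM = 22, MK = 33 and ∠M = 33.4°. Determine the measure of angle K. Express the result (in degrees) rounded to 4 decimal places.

By the law of cosines, KL² = LM² + MK² − 2·LM·MK·cos M = 360.8, so KL ≈ 18.995.
Law of cosines again: cos K = (MK² + KL² − LM²)/(2·MK·KL) ≈ 0.77039, so ∠K ≈ 39.61°.

39.6112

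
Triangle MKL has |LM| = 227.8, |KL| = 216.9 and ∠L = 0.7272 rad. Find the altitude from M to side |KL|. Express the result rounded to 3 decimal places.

151.437

By the law of cosines, |MK|² = |KL|² + |LM|² − 2·|KL|·|LM|·cos L = 25116, so |MK| ≈ 158.48.
Area = ½·|KL|·|LM|·sin L ≈ 16423.
The altitude from M has length 2·area/|KL| ≈ 151.44.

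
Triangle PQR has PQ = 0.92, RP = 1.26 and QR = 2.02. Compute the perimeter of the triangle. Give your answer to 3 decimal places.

4.200

Perimeter = 2.02 + 1.26 + 0.92 = 4.2.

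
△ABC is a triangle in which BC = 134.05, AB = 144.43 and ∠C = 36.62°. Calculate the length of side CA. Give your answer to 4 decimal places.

Law of sines: sin A = BC·sin C/AB ≈ 0.55364.
Since AB ≥ BC, only the acute value applies: ∠A ≈ 33.62°.
Then ∠B = 180° − ∠C − ∠A ≈ 109.76°.
Law of sines gives CA = AB·sin B/sin C ≈ 227.87.

227.8652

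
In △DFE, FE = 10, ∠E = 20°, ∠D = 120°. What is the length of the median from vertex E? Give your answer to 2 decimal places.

m_E ≈ 8.58

The third angle is ∠F = 180° − ∠E − ∠D = 40.00°.
Law of sines: ED = FE·sin F/sin D ≈ 7.4223.
Law of sines: DF = FE·sin E/sin D ≈ 3.9493.
Median from E: ½√(2·FE² + 2·ED² − DF²) ≈ 8.5817.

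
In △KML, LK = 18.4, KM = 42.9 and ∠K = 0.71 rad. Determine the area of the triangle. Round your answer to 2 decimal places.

257.27

Area = ½·LK·KM·sin K ≈ 257.27.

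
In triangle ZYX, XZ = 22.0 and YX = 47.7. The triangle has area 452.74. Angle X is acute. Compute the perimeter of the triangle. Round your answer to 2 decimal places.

From area = ½·YX·XZ·sin X, we get sin X = 2·area/(YX·XZ) ≈ 0.86285.
Taking the acute solution, ∠X ≈ 59.64°.
Law of cosines then gives ZY ≈ 41.212.
Perimeter = 47.7 + 22 + 41.212 = 110.91.

110.91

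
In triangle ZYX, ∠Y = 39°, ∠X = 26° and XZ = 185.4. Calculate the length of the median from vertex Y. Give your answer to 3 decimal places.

The third angle is ∠Z = 180° − ∠Y − ∠X = 115.00°.
Law of sines: YX = XZ·sin Z/sin Y ≈ 267.
Law of sines: ZY = XZ·sin X/sin Y ≈ 129.15.
Median from Y: ½√(2·ZY² + 2·YX² − XZ²) ≈ 188.12.

188.125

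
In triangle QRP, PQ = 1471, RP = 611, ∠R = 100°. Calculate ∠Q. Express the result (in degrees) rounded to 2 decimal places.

24.15

Law of sines: sin Q = RP·sin R/PQ ≈ 0.40905.
Since PQ ≥ RP, only the acute value applies: ∠Q ≈ 24.15°.
Then ∠P = 180° − ∠R − ∠Q ≈ 55.85°.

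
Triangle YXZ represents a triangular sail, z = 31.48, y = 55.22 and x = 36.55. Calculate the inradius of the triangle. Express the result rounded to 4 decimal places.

Semiperimeter s = (55.22 + 36.55 + 31.48)/2 = 61.625.
Heron's formula: area = √(61.625·6.405·25.075·30.145) ≈ 546.22.
Inradius = area/s = 546.22/61.625 ≈ 8.8636.

8.8636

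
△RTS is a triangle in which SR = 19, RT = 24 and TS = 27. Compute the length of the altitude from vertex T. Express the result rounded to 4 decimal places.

Semiperimeter s = (27 + 19 + 24)/2 = 35.
Heron's formula: area = √(35·8·16·11) ≈ 221.99.
The altitude from T has length 2·area/SR ≈ 23.367.

h_T ≈ 23.3675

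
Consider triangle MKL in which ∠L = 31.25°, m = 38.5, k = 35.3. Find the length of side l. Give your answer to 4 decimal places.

20.1148

By the law of cosines, l² = m² + k² − 2·m·k·cos L = 404.6, so l ≈ 20.115.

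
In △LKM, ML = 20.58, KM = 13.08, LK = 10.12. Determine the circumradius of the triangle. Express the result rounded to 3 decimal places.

R ≈ 12.489

By the law of cosines, cos L = (ML² + LK² − KM²) / (2·ML·LK) ≈ 0.85194, so ∠L ≈ 31.58°.
Circumradius = KM/(2 sin L) ≈ 12.489.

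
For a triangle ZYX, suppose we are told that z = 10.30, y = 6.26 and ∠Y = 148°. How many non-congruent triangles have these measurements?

z·sin Y = 10.30·sin(148°) ≈ 5.458.
Since ∠Y is not acute, a triangle exists only if y > z; here y ≤ z, so there is no triangle.

0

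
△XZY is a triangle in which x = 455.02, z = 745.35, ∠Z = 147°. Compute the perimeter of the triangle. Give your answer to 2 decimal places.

Law of sines: sin X = x·sin Z/z ≈ 0.33249.
Since z ≥ x, only the acute value applies: ∠X ≈ 19.42°.
Then ∠Y = 180° − ∠Z − ∠X ≈ 13.58°.
Law of sines gives y = z·sin Y/sin Z ≈ 321.33.
Semiperimeter s = (455.02+745.35+321.33)/2 = 760.85.
Perimeter = 455.02 + 745.35 + 321.33 = 1521.7.

1521.70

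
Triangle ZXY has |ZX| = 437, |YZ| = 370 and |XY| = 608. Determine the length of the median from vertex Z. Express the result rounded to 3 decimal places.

267.429

Median from Z: ½√(2·|YZ|² + 2·|ZX|² − |XY|²) ≈ 267.43.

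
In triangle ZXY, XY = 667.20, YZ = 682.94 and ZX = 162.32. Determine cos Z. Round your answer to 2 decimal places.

By the law of cosines, cos Z = (YZ² + ZX² − XY²) / (2·YZ·ZX) ≈ 0.21469, so ∠Z ≈ 77.60°.

0.21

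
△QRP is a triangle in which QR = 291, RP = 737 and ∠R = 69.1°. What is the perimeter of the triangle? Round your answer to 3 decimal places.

perimeter ≈ 1717.081

By the law of cosines, PQ² = QR² + RP² − 2·QR·RP·cos R = 4.7483e+05, so PQ ≈ 689.08.
Semiperimeter s = (737+689.08+291)/2 = 858.54.
Perimeter = 737 + 689.08 + 291 = 1717.1.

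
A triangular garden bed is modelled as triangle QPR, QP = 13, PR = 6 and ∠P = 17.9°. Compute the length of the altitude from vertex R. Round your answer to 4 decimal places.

By the law of cosines, RQ² = QP² + PR² − 2·QP·PR·cos P = 56.551, so RQ ≈ 7.5201.
Area = ½·QP·PR·sin P ≈ 11.987.
The altitude from R has length 2·area/QP ≈ 1.8441.

1.8441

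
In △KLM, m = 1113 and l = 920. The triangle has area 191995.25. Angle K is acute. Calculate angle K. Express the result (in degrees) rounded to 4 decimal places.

22.0246

From area = ½·l·m·sin K, we get sin K = 2·area/(l·m) ≈ 0.37501.
Taking the acute solution, ∠K ≈ 22.02°.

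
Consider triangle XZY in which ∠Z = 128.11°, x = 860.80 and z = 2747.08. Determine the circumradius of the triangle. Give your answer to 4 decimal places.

R ≈ 1745.6689

Law of sines: sin X = x·sin Z/z ≈ 0.24655.
Since z ≥ x, only the acute value applies: ∠X ≈ 14.27°.
Then ∠Y = 180° − ∠Z − ∠X ≈ 37.62°.
Law of sines gives y = z·sin Y/sin Z ≈ 2131.
Circumradius = z/(2 sin Z) ≈ 1745.7.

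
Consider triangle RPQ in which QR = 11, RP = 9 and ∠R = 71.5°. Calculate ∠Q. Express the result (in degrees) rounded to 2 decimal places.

By the law of cosines, PQ² = QR² + RP² − 2·QR·RP·cos R = 139.17, so PQ ≈ 11.797.
Law of cosines again: cos Q = (PQ² + QR² − RP²)/(2·PQ·QR) ≈ 0.69036, so ∠Q ≈ 46.34°.

46.34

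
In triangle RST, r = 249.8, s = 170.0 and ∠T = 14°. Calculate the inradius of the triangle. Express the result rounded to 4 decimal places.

19.9837

By the law of cosines, t² = r² + s² − 2·r·s·cos T = 8890.9, so t ≈ 94.291.
Area = ½·r·s·sin T ≈ 5136.7.
Semiperimeter p = (249.8+170+94.291)/2 = 257.05.
Inradius = area/p = 5136.7/257.05 ≈ 19.984.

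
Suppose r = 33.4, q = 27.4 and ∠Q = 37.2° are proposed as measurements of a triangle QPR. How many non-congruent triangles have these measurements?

2

r·sin Q = 33.4·sin(37.2°) ≈ 20.19.
Since r sin Q < q < r (20.19 < 27.4 < 33.4), two triangles exist.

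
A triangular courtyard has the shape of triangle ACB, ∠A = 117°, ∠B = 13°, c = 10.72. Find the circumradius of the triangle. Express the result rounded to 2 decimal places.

R ≈ 7.00

The third angle is ∠C = 180° − ∠B − ∠A = 50.00°.
Law of sines: a = c·sin A/sin C ≈ 12.469.
Law of sines: b = c·sin B/sin C ≈ 3.148.
Circumradius = c/(2 sin C) ≈ 6.997.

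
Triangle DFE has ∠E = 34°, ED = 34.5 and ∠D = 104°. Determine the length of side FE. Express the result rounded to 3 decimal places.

The third angle is ∠F = 180° − ∠E − ∠D = 42.00°.
Law of sines: FE = ED·sin D/sin F ≈ 50.028.

50.028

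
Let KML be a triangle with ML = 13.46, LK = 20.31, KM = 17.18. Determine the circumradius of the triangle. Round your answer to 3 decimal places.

10.253

By the law of cosines, cos K = (LK² + KM² − ML²) / (2·LK·KM) ≈ 0.75443, so ∠K ≈ 0.7160 rad.
Circumradius = ML/(2 sin K) ≈ 10.253.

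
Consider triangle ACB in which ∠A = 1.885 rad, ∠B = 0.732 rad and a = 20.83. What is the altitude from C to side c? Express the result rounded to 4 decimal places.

h_C ≈ 13.9219

The third angle is ∠C = π − ∠B − ∠A = 0.525 rad.
Law of sines: c = a·sin C/sin A ≈ 10.97.
Law of sines: b = a·sin B/sin A ≈ 14.639.
Area = ½·a·c·sin B ≈ 76.362.
The altitude from C has length 2·area/c ≈ 13.922.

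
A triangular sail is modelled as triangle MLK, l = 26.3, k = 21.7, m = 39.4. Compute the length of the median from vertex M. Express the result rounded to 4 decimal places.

Median from M: ½√(2·l² + 2·k² − m²) ≈ 13.9.

13.8996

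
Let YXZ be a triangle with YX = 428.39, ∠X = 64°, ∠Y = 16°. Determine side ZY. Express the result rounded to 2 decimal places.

The third angle is ∠Z = 180° − ∠Y − ∠X = 100.00°.
Law of sines: ZY = YX·sin X/sin Z ≈ 390.97.

390.97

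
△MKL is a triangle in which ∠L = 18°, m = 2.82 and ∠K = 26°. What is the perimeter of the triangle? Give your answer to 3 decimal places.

perimeter ≈ 5.854

The third angle is ∠M = 180° − ∠K − ∠L = 136.00°.
Law of sines: k = m·sin K/sin M ≈ 1.7796.
Law of sines: l = m·sin L/sin M ≈ 1.2545.
Semiperimeter s = (2.82+1.7796+1.2545)/2 = 2.927.
Perimeter = 2.82 + 1.7796 + 1.2545 = 5.8541.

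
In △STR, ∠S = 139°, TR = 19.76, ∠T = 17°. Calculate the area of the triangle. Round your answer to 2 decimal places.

The third angle is ∠R = 180° − ∠S − ∠T = 24.00°.
Law of sines: RS = TR·sin T/sin S ≈ 8.806.
Law of sines: ST = TR·sin R/sin S ≈ 12.251.
Area = ½·TR·RS·sin R ≈ 35.387.

area ≈ 35.39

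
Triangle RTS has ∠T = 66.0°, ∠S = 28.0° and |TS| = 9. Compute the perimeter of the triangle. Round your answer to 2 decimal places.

The third angle is ∠R = 180° − ∠T − ∠S = 86.00°.
Law of sines: |SR| = |TS|·sin T/sin R ≈ 8.242.
Law of sines: |RT| = |TS|·sin S/sin R ≈ 4.2356.
Semiperimeter s = (9+8.242+4.2356)/2 = 10.739.
Perimeter = 9 + 8.242 + 4.2356 = 21.478.

perimeter ≈ 21.48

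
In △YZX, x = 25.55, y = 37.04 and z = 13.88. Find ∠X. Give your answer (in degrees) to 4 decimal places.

By the law of cosines, cos X = (y² + z² − x²) / (2·y·z) ≈ 0.88678, so ∠X ≈ 27.53°.

∠X ≈ 27.5287°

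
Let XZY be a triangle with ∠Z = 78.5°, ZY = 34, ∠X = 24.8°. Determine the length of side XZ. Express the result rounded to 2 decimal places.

The third angle is ∠Y = 180° − ∠X − ∠Z = 76.70°.
Law of sines: XZ = ZY·sin Y/sin X ≈ 78.884.

78.88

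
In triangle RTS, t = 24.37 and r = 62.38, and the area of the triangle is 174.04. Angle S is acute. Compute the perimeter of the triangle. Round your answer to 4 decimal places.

From area = ½·r·t·sin S, we get sin S = 2·area/(r·t) ≈ 0.22897.
Taking the acute solution, ∠S ≈ 13.24°.
Law of cosines then gives s ≈ 39.058.
Perimeter = 62.38 + 24.37 + 39.058 = 125.81.

125.8081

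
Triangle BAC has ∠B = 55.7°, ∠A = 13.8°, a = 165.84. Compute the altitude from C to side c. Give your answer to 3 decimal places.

The third angle is ∠C = 180° − ∠B − ∠A = 110.50°.
Law of sines: b = a·sin B/sin A ≈ 574.34.
Law of sines: c = a·sin C/sin A ≈ 651.22.
Area = ½·a·b·sin C ≈ 44609.
The altitude from C has length 2·area/c ≈ 137.

h_C ≈ 137.000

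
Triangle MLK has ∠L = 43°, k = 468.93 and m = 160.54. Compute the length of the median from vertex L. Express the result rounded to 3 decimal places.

m_L ≈ 298.238

By the law of cosines, l² = k² + m² − 2·k·m·cos L = 1.3555e+05, so l ≈ 368.18.
Median from L: ½√(2·k² + 2·m² − l²) ≈ 298.24.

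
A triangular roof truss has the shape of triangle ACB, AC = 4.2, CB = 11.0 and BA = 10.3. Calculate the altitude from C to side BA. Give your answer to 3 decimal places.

Semiperimeter s = (11 + 10.3 + 4.2)/2 = 12.75.
Heron's formula: area = √(12.75·1.75·2.45·8.55) ≈ 21.619.
The altitude from C has length 2·area/BA ≈ 4.1979.

h_C ≈ 4.198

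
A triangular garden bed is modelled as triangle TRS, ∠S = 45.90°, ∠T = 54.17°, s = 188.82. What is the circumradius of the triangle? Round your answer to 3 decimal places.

131.467

The third angle is ∠R = 180° − ∠S − ∠T = 79.93°.
Law of sines: t = s·sin T/sin S ≈ 213.18.
Law of sines: r = s·sin R/sin S ≈ 258.88.
Circumradius = s/(2 sin S) ≈ 131.47.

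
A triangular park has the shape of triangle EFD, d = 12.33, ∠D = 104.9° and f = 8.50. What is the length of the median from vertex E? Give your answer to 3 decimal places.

m_E ≈ 9.993

Law of sines: sin F = f·sin D/d ≈ 0.66620.
Since d ≥ f, only the acute value applies: ∠F ≈ 41.77°.
Then ∠E = 180° − ∠D − ∠F ≈ 33.33°.
Law of sines gives e = d·sin E/sin D ≈ 7.0098.
Median from E: ½√(2·f² + 2·d² − e²) ≈ 9.9928.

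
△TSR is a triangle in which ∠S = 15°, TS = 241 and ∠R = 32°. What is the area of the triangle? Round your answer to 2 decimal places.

The third angle is ∠T = 180° − ∠S − ∠R = 133.00°.
Law of sines: SR = TS·sin T/sin R ≈ 332.61.
Law of sines: RT = TS·sin S/sin R ≈ 117.71.
Area = ½·TS·SR·sin S ≈ 10373.

area ≈ 10373.33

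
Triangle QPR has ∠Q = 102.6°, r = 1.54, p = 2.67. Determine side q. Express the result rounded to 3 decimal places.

3.361

By the law of cosines, q² = p² + r² − 2·p·r·cos Q = 11.294, so q ≈ 3.3607.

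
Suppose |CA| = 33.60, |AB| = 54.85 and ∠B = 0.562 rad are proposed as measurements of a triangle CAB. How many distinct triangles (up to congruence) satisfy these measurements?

|AB|·sin B = 54.85·sin(0.562 rad) ≈ 29.23.
Since |AB| sin B < |CA| < |AB| (29.23 < 33.60 < 54.85), two triangles exist.

2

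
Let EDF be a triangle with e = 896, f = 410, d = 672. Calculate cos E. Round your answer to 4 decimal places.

By the law of cosines, cos E = (d² + f² − e²) / (2·d·f) ≈ -0.33234, so ∠E ≈ 109.41°.

cos E ≈ -0.3323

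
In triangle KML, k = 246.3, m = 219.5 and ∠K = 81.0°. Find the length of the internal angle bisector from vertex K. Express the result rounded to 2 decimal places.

Law of sines: sin M = m·sin K/k ≈ 0.88022.
Since k ≥ m, only the acute value applies: ∠M ≈ 61.67°.
Then ∠L = 180° − ∠K − ∠M ≈ 37.33°.
Law of sines gives l = k·sin L/sin K ≈ 151.22.
The bisector from K has length 2·m·l·cos(∠K/2)/(m+l) ≈ 136.17.

136.17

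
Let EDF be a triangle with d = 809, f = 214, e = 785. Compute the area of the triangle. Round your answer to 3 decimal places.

Semiperimeter s = (785 + 809 + 214)/2 = 904.
Heron's formula: area = √(904·119·95·690) ≈ 83974.

area ≈ 83973.846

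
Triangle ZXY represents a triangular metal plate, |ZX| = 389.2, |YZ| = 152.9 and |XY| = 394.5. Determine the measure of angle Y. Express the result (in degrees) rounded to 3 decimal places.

∠Y ≈ 76.808°

By the law of cosines, cos Y = (|XY|² + |YZ|² − |ZX|²) / (2·|XY|·|YZ|) ≈ 0.22822, so ∠Y ≈ 76.81°.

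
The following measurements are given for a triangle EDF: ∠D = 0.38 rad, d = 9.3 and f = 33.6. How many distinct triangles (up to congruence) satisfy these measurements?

0

f·sin D = 33.6·sin(0.38 rad) ≈ 12.46.
Since d = 9.3 < 12.46 = f sin D, no triangle exists.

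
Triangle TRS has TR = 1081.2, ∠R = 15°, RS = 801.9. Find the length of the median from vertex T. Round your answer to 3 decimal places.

By the law of cosines, ST² = TR² + RS² − 2·TR·RS·cos R = 1.3709e+05, so ST ≈ 370.26.
Median from T: ½√(2·ST² + 2·TR² − RS²) ≈ 701.63.

m_T ≈ 701.629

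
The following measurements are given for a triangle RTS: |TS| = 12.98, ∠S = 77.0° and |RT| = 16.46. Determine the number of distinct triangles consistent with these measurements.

|TS|·sin S = 12.98·sin(77.0°) ≈ 12.65.
Since |RT| ≥ |TS|, exactly one triangle exists.

1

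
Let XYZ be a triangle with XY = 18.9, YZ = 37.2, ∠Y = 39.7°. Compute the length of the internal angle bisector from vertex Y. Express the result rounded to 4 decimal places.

t_Y ≈ 23.5760

By the law of cosines, ZX² = XY² + YZ² − 2·XY·YZ·cos Y = 659.15, so ZX ≈ 25.674.
The bisector from Y has length 2·XY·YZ·cos(∠Y/2)/(XY+YZ) ≈ 23.576.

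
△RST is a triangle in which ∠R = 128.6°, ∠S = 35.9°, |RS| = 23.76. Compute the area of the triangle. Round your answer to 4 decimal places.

The third angle is ∠T = 180° − ∠R − ∠S = 15.50°.
Law of sines: |ST| = |RS|·sin R/sin T ≈ 69.485.
Law of sines: |TR| = |RS|·sin S/sin T ≈ 52.134.
Area = ½·|RS|·|ST|·sin S ≈ 484.04.

area ≈ 484.0363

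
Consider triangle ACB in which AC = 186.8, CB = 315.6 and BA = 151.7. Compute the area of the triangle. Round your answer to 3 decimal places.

Semiperimeter s = (315.6 + 151.7 + 186.8)/2 = 327.05.
Heron's formula: area = √(327.05·11.45·175.35·140.25) ≈ 9596.5.

9596.528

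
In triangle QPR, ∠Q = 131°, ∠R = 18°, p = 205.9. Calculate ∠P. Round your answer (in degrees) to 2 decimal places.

31.00

The third angle is ∠P = 180° − ∠R − ∠Q = 31.00°.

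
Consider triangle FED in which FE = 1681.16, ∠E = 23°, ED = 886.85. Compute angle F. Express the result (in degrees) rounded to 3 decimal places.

By the law of cosines, DF² = FE² + ED² − 2·FE·ED·cos E = 8.6797e+05, so DF ≈ 931.65.
Law of cosines again: cos F = (DF² + FE² − ED²)/(2·DF·FE) ≈ 0.92826, so ∠F ≈ 21.84°.

∠F ≈ 21.835°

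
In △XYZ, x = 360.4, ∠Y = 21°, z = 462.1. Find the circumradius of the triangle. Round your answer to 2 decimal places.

By the law of cosines, y² = z² + x² − 2·z·x·cos Y = 32466, so y ≈ 180.18.
Area = ½·z·x·sin Y ≈ 29841.
Circumradius = y/(2 sin Y) ≈ 251.39.

R ≈ 251.39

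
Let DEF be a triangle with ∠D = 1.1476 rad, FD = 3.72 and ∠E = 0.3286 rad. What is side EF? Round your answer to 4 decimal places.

The third angle is ∠F = π − ∠D − ∠E = 1.6654 rad.
Law of sines: EF = FD·sin D/sin E ≈ 10.51.

10.5102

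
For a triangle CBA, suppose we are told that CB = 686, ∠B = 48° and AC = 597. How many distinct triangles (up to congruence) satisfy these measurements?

CB·sin B = 686·sin(48°) ≈ 509.8.
Since CB sin B < AC < CB (509.8 < 597 < 686), two triangles exist.

2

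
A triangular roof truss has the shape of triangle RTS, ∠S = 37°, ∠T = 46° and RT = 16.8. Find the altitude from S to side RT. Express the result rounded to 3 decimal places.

19.931

The third angle is ∠R = 180° − ∠T − ∠S = 97.00°.
Law of sines: TS = RT·sin R/sin S ≈ 27.707.
Law of sines: SR = RT·sin T/sin S ≈ 20.081.
Area = ½·RT·TS·sin T ≈ 167.42.
The altitude from S has length 2·area/RT ≈ 19.931.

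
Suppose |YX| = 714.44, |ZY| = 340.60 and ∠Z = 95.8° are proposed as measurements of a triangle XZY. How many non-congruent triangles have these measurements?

|ZY|·sin Z = 340.60·sin(95.8°) ≈ 338.9.
Since ∠Z is not acute, a triangle exists only if |YX| > |ZY|; here |YX| > |ZY|, so there is exactly one triangle.

1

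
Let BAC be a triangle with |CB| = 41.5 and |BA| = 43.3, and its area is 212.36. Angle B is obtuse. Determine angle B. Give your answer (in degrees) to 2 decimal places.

From area = ½·|CB|·|BA|·sin B, we get sin B = 2·area/(|CB|·|BA|) ≈ 0.23636.
Taking the obtuse solution, ∠B ≈ 166.33°.

∠B ≈ 166.33°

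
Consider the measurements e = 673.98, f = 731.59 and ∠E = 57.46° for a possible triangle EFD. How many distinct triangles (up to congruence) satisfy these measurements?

2

f·sin E = 731.59·sin(57.46°) ≈ 616.7.
Since f sin E < e < f (616.7 < 673.98 < 731.59), two triangles exist.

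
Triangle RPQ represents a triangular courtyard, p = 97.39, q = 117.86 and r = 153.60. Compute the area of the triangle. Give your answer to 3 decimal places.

5738.936

Semiperimeter s = (153.6 + 97.39 + 117.86)/2 = 184.43.
Heron's formula: area = √(184.43·30.825·87.035·66.565) ≈ 5738.9.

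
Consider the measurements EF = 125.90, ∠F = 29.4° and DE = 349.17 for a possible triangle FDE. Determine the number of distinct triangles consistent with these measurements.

1

EF·sin F = 125.90·sin(29.4°) ≈ 61.8.
Since DE ≥ EF, exactly one triangle exists.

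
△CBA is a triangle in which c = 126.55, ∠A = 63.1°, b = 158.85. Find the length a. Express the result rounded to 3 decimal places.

151.849

By the law of cosines, a² = c² + b² − 2·c·b·cos A = 23058, so a ≈ 151.85.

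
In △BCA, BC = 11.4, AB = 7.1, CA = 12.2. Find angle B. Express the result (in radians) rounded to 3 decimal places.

1.375

By the law of cosines, cos B = (AB² + BC² − CA²) / (2·AB·BC) ≈ 0.19477, so ∠B ≈ 1.3748 rad.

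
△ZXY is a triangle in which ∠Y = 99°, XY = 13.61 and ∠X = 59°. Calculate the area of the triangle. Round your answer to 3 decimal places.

209.313

The third angle is ∠Z = 180° − ∠X − ∠Y = 22.00°.
Law of sines: YZ = XY·sin X/sin Z ≈ 31.142.
Law of sines: ZX = XY·sin Y/sin Z ≈ 35.884.
Area = ½·XY·YZ·sin Y ≈ 209.31.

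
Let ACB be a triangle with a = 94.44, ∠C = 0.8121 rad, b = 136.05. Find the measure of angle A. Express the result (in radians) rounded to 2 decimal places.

By the law of cosines, c² = b² + a² − 2·b·a·cos C = 9749.5, so c ≈ 98.74.
Law of cosines again: cos A = (c² + b² − a²)/(2·c·b) ≈ 0.71985, so ∠A ≈ 0.7672 rad.

0.77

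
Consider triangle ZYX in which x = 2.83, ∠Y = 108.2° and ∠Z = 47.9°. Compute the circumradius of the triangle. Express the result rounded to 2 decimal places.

The third angle is ∠X = 180° − ∠Z − ∠Y = 23.90°.
Law of sines: z = x·sin Z/sin X ≈ 5.1829.
Law of sines: y = x·sin Y/sin X ≈ 6.6358.
Circumradius = x/(2 sin X) ≈ 3.4926.

3.49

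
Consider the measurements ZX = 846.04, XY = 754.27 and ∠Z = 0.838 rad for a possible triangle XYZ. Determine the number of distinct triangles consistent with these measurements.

2

ZX·sin Z = 846.04·sin(0.838 rad) ≈ 628.9.
Since ZX sin Z < XY < ZX (628.9 < 754.27 < 846.04), two triangles exist.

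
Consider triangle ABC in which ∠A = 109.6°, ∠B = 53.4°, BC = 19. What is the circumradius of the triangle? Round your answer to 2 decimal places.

R ≈ 10.08

The third angle is ∠C = 180° − ∠A − ∠B = 17.00°.
Law of sines: CA = BC·sin B/sin A ≈ 16.192.
Law of sines: AB = BC·sin C/sin A ≈ 5.8967.
Circumradius = BC/(2 sin A) ≈ 10.084.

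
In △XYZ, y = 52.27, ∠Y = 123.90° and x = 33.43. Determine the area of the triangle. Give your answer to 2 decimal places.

Law of sines: sin X = x·sin Y/y ≈ 0.53085.
Since y ≥ x, only the acute value applies: ∠X ≈ 32.06°.
Then ∠Z = 180° − ∠Y − ∠X ≈ 24.04°.
Law of sines gives z = y·sin Z/sin Y ≈ 25.652.
Area = ½·y·x·sin Z ≈ 355.88.

area ≈ 355.88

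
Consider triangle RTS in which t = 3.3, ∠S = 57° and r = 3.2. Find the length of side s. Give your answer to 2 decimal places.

By the law of cosines, s² = r² + t² − 2·r·t·cos S = 9.6272, so s ≈ 3.1028.

3.10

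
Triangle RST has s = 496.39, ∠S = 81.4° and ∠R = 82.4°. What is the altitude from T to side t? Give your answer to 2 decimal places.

The third angle is ∠T = 180° − ∠R − ∠S = 16.20°.
Law of sines: r = s·sin R/sin S ≈ 497.62.
Law of sines: t = s·sin T/sin S ≈ 140.06.
Area = ½·s·r·sin T ≈ 34458.
The altitude from T has length 2·area/t ≈ 492.03.

492.03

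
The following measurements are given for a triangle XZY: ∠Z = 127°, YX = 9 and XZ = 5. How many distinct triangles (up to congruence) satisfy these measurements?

XZ·sin Z = 5·sin(127°) ≈ 3.993.
Since ∠Z is not acute, a triangle exists only if YX > XZ; here YX > XZ, so there is exactly one triangle.

1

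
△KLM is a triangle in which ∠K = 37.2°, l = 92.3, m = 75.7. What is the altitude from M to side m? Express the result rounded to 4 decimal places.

By the law of cosines, k² = l² + m² − 2·l·m·cos K = 3118.9, so k ≈ 55.847.
Area = ½·l·m·sin K ≈ 2112.2.
The altitude from M has length 2·area/m ≈ 55.804.

h_M ≈ 55.8045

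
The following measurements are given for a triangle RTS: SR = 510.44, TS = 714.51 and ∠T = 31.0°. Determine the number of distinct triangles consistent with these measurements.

TS·sin T = 714.51·sin(31.0°) ≈ 368.
Since TS sin T < SR < TS (368 < 510.44 < 714.51), two triangles exist.

2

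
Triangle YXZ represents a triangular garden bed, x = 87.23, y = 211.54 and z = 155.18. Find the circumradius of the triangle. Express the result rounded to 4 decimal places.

By the law of cosines, cos Y = (x² + z² − y²) / (2·x·z) ≈ -0.48238, so ∠Y ≈ 118.84°.
Circumradius = y/(2 sin Y) ≈ 120.75.

120.7471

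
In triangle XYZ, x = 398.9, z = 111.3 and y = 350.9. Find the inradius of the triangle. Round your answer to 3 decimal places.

Semiperimeter s = (398.9 + 350.9 + 111.3)/2 = 430.55.
Heron's formula: area = √(430.55·31.65·79.65·319.25) ≈ 18615.
Inradius = area/s = 18615/430.55 ≈ 43.235.

r ≈ 43.235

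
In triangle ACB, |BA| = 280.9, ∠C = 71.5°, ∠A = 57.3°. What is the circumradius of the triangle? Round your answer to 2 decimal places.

R ≈ 148.10

The third angle is ∠B = 180° − ∠A − ∠C = 51.20°.
Law of sines: |CB| = |BA|·sin A/sin C ≈ 249.26.
Law of sines: |AC| = |BA|·sin B/sin C ≈ 230.85.
Circumradius = |BA|/(2 sin C) ≈ 148.1.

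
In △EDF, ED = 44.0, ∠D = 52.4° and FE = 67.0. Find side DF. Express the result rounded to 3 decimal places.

Law of sines: sin F = ED·sin D/FE ≈ 0.52031.
Since FE ≥ ED, only the acute value applies: ∠F ≈ 31.35°.
Then ∠E = 180° − ∠D − ∠F ≈ 96.25°.
Law of sines gives DF = FE·sin E/sin D ≈ 84.063.

84.063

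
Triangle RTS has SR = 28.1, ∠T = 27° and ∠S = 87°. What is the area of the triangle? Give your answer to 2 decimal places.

793.36

The third angle is ∠R = 180° − ∠T − ∠S = 66.00°.
Law of sines: TS = SR·sin R/sin T ≈ 56.544.
Law of sines: RT = SR·sin S/sin T ≈ 61.811.
Area = ½·SR·TS·sin S ≈ 793.36.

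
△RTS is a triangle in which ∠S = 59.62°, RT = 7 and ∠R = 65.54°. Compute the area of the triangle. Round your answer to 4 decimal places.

The third angle is ∠T = 180° − ∠S − ∠R = 54.84°.
Law of sines: TS = RT·sin R/sin S ≈ 7.3859.
Law of sines: SR = RT·sin T/sin S ≈ 6.6337.
Area = ½·RT·TS·sin T ≈ 21.134.

area ≈ 21.1342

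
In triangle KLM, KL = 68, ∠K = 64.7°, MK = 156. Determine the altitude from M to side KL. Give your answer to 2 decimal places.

By the law of cosines, LM² = MK² + KL² − 2·MK·KL·cos K = 19893, so LM ≈ 141.04.
Area = ½·MK·KL·sin K ≈ 4795.3.
The altitude from M has length 2·area/KL ≈ 141.04.

141.04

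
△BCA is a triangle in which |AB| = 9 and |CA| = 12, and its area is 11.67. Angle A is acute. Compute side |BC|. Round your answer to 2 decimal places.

3.76

From area = ½·|CA|·|AB|·sin A, we get sin A = 2·area/(|CA|·|AB|) ≈ 0.21611.
Taking the acute solution, ∠A ≈ 12.48°.
Law of cosines then gives |BC| ≈ 3.7556.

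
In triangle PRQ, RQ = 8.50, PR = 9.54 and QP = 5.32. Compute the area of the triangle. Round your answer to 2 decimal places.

22.48

Semiperimeter s = (8.5 + 5.32 + 9.54)/2 = 11.68.
Heron's formula: area = √(11.68·3.18·6.36·2.14) ≈ 22.484.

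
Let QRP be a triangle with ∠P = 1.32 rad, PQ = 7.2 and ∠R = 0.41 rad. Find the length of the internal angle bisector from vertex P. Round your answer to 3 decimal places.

The third angle is ∠Q = π − ∠R − ∠P = 1.412 rad.
Law of sines: RP = PQ·sin Q/sin R ≈ 17.834.
Law of sines: QR = PQ·sin P/sin R ≈ 17.498.
The bisector from P has length 2·RP·PQ·cos(∠P/2)/(RP+PQ) ≈ 8.1041.

8.104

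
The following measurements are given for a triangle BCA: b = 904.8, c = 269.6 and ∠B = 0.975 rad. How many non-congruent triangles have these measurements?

1

c·sin B = 269.6·sin(0.975 rad) ≈ 223.1.
Since b ≥ c, exactly one triangle exists.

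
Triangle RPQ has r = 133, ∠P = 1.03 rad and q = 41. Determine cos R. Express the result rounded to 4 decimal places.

By the law of cosines, p² = q² + r² − 2·q·r·cos P = 13755, so p ≈ 117.28.
Law of cosines again: cos R = (p² + q² − r²)/(2·p·q) ≈ -0.23423, so ∠R ≈ 1.807 rad.

-0.2342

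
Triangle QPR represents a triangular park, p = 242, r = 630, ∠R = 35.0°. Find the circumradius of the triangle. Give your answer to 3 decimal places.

Law of sines: sin P = p·sin R/r ≈ 0.22033.
Since r ≥ p, only the acute value applies: ∠P ≈ 12.73°.
Then ∠Q = 180° − ∠R − ∠P ≈ 132.27°.
Law of sines gives q = r·sin Q/sin R ≈ 812.75.
Circumradius = r/(2 sin R) ≈ 549.19.

549.186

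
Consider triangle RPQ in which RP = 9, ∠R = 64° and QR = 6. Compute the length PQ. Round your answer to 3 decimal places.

By the law of cosines, PQ² = QR² + RP² − 2·QR·RP·cos R = 69.656, so PQ ≈ 8.346.

8.346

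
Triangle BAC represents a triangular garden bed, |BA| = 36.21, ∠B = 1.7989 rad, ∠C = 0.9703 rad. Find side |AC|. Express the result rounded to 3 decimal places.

42.751

The third angle is ∠A = π − ∠C − ∠B = 0.3724 rad.
Law of sines: |AC| = |BA|·sin B/sin C ≈ 42.751.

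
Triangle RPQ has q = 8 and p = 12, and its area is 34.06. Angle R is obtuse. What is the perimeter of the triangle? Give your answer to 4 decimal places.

From area = ½·p·q·sin R, we get sin R = 2·area/(p·q) ≈ 0.70958.
Taking the obtuse solution, ∠R ≈ 134.80°.
Law of cosines then gives r ≈ 18.528.
Perimeter = 18.528 + 12 + 8 = 38.528.

38.5280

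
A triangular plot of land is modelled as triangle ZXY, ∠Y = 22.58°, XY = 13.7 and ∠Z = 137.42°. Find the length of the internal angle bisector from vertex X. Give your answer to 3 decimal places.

t_X ≈ 9.769

The third angle is ∠X = 180° − ∠Y − ∠Z = 20.00°.
Law of sines: YZ = XY·sin X/sin Z ≈ 6.9251.
Law of sines: ZX = XY·sin Y/sin Z ≈ 7.7746.
The bisector from X has length 2·ZX·XY·cos(∠X/2)/(ZX+XY) ≈ 9.7691.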